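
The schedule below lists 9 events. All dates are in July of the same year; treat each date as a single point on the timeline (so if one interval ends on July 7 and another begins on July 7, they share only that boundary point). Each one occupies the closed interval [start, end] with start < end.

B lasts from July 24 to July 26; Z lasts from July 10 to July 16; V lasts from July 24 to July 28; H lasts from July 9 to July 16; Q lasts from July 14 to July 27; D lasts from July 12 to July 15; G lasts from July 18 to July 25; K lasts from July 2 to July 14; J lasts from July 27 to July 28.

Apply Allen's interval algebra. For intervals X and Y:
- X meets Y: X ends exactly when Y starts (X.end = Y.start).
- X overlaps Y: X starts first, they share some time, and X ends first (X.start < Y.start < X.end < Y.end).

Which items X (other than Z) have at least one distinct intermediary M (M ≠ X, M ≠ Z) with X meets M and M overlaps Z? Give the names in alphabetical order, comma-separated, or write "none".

none

Target Z = [July 10, July 16].
Intermediaries M with M overlaps Z: K.
Via K — items with X meets K: none.
Union: none.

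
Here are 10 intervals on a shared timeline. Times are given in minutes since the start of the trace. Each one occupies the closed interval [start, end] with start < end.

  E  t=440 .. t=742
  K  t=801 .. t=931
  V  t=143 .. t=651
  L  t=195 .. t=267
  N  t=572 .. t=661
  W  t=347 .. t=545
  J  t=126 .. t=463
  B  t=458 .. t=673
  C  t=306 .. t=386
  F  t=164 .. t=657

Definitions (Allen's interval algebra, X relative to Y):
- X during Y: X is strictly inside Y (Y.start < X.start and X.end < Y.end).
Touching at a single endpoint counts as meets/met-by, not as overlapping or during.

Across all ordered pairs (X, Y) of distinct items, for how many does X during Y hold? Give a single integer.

Checking all 90 ordered pairs for relation 'during'; matching pairs in alphabetical order:
(B, E): B during E ✓
(C, F): C during F ✓
(C, J): C during J ✓
(C, V): C during V ✓
(L, F): L during F ✓
(L, J): L during J ✓
(L, V): L during V ✓
(N, B): N during B ✓
(N, E): N during E ✓
(W, F): W during F ✓
(W, V): W during V ✓
Count: 11.

11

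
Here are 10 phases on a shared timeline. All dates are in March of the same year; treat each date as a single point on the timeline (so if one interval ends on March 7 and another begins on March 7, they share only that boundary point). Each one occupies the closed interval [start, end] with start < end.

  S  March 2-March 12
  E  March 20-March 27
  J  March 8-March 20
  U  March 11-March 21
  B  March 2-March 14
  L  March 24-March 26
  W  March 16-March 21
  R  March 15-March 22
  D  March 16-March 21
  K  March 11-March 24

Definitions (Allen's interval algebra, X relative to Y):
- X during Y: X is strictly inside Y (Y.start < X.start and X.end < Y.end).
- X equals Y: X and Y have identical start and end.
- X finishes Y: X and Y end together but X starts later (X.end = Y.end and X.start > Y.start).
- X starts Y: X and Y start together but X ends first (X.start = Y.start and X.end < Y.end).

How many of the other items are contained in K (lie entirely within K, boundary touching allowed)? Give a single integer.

Target K = [March 11, March 24].
B [March 2, March 14] → overlaps → no.
D [March 16, March 21] → during → counts.
E [March 20, March 27] → overlapped-by → no.
J [March 8, March 20] → overlaps → no.
L [March 24, March 26] → met-by → no.
R [March 15, March 22] → during → counts.
S [March 2, March 12] → overlaps → no.
U [March 11, March 21] → starts → counts.
W [March 16, March 21] → during → counts.
Total: 4.

4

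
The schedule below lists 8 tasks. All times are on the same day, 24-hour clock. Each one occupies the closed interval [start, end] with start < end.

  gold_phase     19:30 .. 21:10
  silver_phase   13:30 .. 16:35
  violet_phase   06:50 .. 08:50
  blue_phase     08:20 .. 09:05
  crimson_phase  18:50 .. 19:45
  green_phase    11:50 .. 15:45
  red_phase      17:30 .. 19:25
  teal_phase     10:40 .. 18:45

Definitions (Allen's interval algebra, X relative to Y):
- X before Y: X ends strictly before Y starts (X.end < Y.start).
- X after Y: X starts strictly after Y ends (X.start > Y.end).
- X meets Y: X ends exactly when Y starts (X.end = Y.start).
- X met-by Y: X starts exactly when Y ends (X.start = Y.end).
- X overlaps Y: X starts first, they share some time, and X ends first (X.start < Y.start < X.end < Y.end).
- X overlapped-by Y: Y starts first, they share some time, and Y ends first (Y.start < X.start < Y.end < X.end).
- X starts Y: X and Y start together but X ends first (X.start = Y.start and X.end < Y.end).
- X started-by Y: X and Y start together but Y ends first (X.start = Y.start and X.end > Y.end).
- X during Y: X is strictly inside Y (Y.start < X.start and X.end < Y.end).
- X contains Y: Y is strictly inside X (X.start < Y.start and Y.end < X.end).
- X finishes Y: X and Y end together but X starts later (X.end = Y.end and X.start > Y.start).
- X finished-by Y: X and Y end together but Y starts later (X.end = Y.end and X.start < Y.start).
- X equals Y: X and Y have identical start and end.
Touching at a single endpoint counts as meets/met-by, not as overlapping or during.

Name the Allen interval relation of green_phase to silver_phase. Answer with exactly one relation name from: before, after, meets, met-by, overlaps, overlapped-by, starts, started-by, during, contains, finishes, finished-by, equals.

overlaps

green_phase = [11:50, 15:45]; silver_phase = [13:30, 16:35].
Compare endpoints: green_phase.start < silver_phase.start, green_phase.start < silver_phase.end, green_phase.end > silver_phase.start, green_phase.end < silver_phase.end.
That pattern is 'overlaps'.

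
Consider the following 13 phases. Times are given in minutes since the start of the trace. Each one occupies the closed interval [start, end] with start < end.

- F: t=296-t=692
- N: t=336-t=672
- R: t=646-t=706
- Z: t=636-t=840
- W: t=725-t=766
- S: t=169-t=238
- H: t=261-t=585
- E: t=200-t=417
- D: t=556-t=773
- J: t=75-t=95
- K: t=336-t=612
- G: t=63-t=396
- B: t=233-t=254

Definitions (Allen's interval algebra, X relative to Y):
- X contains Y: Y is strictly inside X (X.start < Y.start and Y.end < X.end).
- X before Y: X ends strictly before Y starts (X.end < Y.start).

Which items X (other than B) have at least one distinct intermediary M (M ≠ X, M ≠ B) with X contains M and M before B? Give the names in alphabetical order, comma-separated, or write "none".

Target B = [t=233, t=254].
Intermediaries M with M before B: J.
Via J — items with X contains J: G.
Union: G.

G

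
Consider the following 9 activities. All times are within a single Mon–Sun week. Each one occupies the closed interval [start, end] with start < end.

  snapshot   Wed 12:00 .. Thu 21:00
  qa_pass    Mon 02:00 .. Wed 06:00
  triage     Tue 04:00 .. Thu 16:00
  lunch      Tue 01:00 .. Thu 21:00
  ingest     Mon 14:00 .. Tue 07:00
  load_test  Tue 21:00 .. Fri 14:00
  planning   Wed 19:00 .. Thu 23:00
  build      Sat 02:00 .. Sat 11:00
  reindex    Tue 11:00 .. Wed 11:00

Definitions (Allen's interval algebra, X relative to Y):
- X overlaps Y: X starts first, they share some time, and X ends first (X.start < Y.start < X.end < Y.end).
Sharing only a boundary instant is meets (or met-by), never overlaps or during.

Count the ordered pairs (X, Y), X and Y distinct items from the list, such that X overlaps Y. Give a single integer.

Checking all 72 ordered pairs for relation 'overlaps'; matching pairs in alphabetical order:
(ingest, lunch): ingest overlaps lunch ✓
(ingest, triage): ingest overlaps triage ✓
(lunch, load_test): lunch overlaps load_test ✓
(lunch, planning): lunch overlaps planning ✓
(qa_pass, load_test): qa_pass overlaps load_test ✓
(qa_pass, lunch): qa_pass overlaps lunch ✓
(qa_pass, reindex): qa_pass overlaps reindex ✓
(qa_pass, triage): qa_pass overlaps triage ✓
(reindex, load_test): reindex overlaps load_test ✓
(snapshot, planning): snapshot overlaps planning ✓
(triage, load_test): triage overlaps load_test ✓
(triage, planning): triage overlaps planning ✓
(triage, snapshot): triage overlaps snapshot ✓
Count: 13.

13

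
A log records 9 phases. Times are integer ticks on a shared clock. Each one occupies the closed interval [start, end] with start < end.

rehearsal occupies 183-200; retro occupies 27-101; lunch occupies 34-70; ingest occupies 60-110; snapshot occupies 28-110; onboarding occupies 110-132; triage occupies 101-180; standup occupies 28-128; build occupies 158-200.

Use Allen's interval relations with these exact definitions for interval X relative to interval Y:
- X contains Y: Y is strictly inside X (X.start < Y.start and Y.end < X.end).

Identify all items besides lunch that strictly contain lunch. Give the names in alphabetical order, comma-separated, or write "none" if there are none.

retro, snapshot, standup

Target lunch = [34, 70].
build [158, 200] → after → no.
ingest [60, 110] → overlapped-by → no.
onboarding [110, 132] → after → no.
rehearsal [183, 200] → after → no.
retro [27, 101] → contains → yes.
snapshot [28, 110] → contains → yes.
standup [28, 128] → contains → yes.
triage [101, 180] → after → no.
Result: retro, snapshot, standup.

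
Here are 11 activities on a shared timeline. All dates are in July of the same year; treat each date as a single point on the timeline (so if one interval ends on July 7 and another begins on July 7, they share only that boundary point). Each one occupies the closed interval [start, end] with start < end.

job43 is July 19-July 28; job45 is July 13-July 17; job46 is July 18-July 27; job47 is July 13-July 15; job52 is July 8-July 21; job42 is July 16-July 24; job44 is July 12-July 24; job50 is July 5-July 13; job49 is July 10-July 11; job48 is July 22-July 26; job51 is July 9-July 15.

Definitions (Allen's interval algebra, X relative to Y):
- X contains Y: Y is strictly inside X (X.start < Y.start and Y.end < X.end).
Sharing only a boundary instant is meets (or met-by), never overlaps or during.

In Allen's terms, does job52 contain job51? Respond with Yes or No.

job52 = [July 8, July 21], job51 = [July 9, July 15].
Actual relation of job52 to job51: contains.
Asked whether 'contains' holds → Yes.

Yes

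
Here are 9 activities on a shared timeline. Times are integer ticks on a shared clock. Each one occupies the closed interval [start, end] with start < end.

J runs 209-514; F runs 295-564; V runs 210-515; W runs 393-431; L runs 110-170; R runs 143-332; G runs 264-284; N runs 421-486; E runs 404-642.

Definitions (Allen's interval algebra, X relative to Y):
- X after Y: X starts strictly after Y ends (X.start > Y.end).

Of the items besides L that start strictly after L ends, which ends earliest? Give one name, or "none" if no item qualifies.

Target L = [110, 170].
E [404, 642] → after → candidate.
F [295, 564] → after → candidate.
G [264, 284] → after → candidate.
J [209, 514] → after → candidate.
N [421, 486] → after → candidate.
R [143, 332] → overlapped-by → excluded.
V [210, 515] → after → candidate.
W [393, 431] → after → candidate.
Among candidates, earliest end is 284 → G.

G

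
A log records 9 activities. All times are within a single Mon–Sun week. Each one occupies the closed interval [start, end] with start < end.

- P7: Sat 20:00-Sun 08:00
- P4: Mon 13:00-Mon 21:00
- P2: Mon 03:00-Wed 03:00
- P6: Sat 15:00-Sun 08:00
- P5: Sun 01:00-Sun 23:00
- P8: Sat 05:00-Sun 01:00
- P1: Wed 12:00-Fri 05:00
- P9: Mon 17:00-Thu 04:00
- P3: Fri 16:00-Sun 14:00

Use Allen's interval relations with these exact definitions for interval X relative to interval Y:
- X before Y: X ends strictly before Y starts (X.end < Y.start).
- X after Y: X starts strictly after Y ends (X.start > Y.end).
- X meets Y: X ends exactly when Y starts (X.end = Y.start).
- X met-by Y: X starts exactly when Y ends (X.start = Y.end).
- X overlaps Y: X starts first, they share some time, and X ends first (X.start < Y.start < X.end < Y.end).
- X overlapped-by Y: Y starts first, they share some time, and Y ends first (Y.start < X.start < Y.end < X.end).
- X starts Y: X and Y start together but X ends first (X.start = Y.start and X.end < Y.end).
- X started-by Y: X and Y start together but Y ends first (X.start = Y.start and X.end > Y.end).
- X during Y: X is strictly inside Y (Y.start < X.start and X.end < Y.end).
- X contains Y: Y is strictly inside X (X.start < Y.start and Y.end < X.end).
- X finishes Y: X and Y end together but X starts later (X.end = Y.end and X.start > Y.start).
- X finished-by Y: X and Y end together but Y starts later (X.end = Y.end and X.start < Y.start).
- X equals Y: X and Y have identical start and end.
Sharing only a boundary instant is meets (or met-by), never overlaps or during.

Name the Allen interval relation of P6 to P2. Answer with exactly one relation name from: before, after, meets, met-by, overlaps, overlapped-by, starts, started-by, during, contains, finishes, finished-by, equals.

P6 = [Sat 15:00, Sun 08:00]; P2 = [Mon 03:00, Wed 03:00].
Compare endpoints: P6.start > P2.start, P6.start > P2.end, P6.end > P2.start, P6.end > P2.end.
That pattern is 'after'.

after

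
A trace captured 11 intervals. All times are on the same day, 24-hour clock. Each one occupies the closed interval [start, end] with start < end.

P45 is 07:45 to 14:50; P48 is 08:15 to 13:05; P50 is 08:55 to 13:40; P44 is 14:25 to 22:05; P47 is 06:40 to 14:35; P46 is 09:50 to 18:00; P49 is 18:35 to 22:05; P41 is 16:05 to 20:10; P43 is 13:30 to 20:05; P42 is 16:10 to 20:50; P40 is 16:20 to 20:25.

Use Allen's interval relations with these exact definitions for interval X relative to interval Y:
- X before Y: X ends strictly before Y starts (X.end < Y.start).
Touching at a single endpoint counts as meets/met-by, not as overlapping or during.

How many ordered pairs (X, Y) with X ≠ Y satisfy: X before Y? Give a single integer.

Checking all 110 ordered pairs for relation 'before'; matching pairs in alphabetical order:
(P45, P40): P45 before P40 ✓
(P45, P41): P45 before P41 ✓
(P45, P42): P45 before P42 ✓
(P45, P49): P45 before P49 ✓
(P46, P49): P46 before P49 ✓
(P47, P40): P47 before P40 ✓
(P47, P41): P47 before P41 ✓
(P47, P42): P47 before P42 ✓
(P47, P49): P47 before P49 ✓
(P48, P40): P48 before P40 ✓
(P48, P41): P48 before P41 ✓
(P48, P42): P48 before P42 ✓
(P48, P43): P48 before P43 ✓
(P48, P44): P48 before P44 ✓
(P48, P49): P48 before P49 ✓
(P50, P40): P50 before P40 ✓
(P50, P41): P50 before P41 ✓
(P50, P42): P50 before P42 ✓
(P50, P44): P50 before P44 ✓
(P50, P49): P50 before P49 ✓
Count: 20.

20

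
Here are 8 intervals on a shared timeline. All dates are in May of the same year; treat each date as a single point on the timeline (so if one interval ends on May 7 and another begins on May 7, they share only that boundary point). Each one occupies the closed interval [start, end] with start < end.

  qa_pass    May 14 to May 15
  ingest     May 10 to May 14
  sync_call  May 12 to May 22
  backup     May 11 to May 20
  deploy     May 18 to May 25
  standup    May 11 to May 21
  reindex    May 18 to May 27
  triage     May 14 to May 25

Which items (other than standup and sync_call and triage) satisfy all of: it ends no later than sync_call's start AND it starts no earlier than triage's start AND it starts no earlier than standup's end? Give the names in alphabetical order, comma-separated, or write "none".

Conditions: its end is no later than sync_call's start (X.end <= May 12) AND its start is no earlier than triage's start (X.start >= May 14) AND its start is no earlier than standup's end (X.start >= May 21).
backup: end May 20 <= May 12? ✗; start May 11 >= May 14? ✗; start May 11 >= May 21? ✗ → no.
deploy: end May 25 <= May 12? ✗; start May 18 >= May 14? ✓; start May 18 >= May 21? ✗ → no.
ingest: end May 14 <= May 12? ✗; start May 10 >= May 14? ✗; start May 10 >= May 21? ✗ → no.
qa_pass: end May 15 <= May 12? ✗; start May 14 >= May 14? ✓; start May 14 >= May 21? ✗ → no.
reindex: end May 27 <= May 12? ✗; start May 18 >= May 14? ✓; start May 18 >= May 21? ✗ → no.
Result: none.

none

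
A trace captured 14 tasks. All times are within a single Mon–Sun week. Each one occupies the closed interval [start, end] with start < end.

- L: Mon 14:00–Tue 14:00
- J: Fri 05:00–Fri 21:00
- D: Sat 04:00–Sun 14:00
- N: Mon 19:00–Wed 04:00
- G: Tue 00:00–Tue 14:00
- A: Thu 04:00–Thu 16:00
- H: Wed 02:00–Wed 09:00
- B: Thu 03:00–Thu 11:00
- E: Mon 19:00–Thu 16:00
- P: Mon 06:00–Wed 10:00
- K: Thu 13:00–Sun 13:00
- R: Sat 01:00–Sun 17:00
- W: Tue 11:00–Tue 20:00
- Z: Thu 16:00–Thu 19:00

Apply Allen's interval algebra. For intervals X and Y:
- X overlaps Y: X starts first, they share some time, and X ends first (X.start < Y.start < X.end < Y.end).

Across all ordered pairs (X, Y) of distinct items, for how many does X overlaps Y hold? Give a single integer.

Checking all 182 ordered pairs for relation 'overlaps'; matching pairs in alphabetical order:
(A, K): A overlaps K ✓
(B, A): B overlaps A ✓
(E, K): E overlaps K ✓
(G, W): G overlaps W ✓
(K, D): K overlaps D ✓
(K, R): K overlaps R ✓
(L, E): L overlaps E ✓
(L, N): L overlaps N ✓
(L, W): L overlaps W ✓
(N, H): N overlaps H ✓
(P, E): P overlaps E ✓
Count: 11.

11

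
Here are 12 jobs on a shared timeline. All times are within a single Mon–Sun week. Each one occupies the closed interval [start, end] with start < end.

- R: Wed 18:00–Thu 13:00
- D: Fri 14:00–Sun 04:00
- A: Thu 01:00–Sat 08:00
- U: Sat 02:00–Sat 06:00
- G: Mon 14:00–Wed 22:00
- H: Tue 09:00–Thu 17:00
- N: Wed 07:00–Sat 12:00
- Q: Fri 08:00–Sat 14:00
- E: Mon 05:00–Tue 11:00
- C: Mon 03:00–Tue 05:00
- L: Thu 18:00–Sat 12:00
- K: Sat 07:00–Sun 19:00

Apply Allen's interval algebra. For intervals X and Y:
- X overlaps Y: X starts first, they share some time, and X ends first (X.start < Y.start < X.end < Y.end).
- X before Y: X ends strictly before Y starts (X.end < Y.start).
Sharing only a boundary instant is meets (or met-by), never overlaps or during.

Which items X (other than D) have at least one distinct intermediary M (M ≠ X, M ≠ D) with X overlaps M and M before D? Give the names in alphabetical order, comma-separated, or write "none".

C, E, G

Target D = [Fri 14:00, Sun 04:00].
Intermediaries M with M before D: C, E, G, H, R.
Via C — items with X overlaps C: none.
Via E — items with X overlaps E: C.
Via G — items with X overlaps G: C, E.
Via H — items with X overlaps H: E, G.
Via R — items with X overlaps R: G.
Union: C, E, G.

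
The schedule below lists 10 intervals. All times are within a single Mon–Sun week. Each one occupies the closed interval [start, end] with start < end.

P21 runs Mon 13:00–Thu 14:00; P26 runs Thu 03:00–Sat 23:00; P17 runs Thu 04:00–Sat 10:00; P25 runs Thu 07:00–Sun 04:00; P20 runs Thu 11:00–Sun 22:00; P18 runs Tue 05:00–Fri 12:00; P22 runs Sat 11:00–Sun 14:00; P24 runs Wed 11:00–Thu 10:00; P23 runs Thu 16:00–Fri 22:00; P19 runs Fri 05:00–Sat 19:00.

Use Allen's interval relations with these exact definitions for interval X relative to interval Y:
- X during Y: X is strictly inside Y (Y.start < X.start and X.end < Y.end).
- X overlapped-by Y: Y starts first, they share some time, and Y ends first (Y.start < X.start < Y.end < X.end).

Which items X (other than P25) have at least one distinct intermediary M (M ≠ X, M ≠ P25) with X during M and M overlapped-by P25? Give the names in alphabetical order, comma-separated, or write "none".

Target P25 = [Thu 07:00, Sun 04:00].
Intermediaries M with M overlapped-by P25: P20, P22.
Via P20 — items with X during P20: P19, P22, P23.
Via P22 — items with X during P22: none.
Union: P19, P22, P23.

P19, P22, P23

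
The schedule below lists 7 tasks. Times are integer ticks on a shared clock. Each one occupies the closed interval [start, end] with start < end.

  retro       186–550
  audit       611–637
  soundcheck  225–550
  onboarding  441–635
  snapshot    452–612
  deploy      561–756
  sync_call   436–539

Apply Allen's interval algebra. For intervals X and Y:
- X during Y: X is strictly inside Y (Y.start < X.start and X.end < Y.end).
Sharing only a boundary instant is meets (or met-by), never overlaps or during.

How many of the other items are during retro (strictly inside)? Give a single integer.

1

Target retro = [186, 550].
audit [611, 637] → after → no.
deploy [561, 756] → after → no.
onboarding [441, 635] → overlapped-by → no.
snapshot [452, 612] → overlapped-by → no.
soundcheck [225, 550] → finishes → no.
sync_call [436, 539] → during → counts.
Total: 1.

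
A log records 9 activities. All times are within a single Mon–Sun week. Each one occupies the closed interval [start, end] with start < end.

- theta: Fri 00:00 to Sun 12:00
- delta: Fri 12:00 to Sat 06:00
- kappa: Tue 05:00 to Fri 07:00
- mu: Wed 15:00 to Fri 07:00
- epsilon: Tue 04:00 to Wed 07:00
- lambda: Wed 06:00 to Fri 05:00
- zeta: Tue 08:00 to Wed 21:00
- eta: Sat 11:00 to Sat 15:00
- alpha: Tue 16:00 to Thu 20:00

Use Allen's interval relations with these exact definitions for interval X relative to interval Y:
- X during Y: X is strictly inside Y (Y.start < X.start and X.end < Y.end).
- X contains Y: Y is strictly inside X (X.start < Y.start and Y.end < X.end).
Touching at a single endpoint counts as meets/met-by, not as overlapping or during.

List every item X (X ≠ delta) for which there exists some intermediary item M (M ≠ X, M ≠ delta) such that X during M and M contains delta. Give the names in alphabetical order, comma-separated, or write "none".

eta

Target delta = [Fri 12:00, Sat 06:00].
Intermediaries M with M contains delta: theta.
Via theta — items with X during theta: eta.
Union: eta.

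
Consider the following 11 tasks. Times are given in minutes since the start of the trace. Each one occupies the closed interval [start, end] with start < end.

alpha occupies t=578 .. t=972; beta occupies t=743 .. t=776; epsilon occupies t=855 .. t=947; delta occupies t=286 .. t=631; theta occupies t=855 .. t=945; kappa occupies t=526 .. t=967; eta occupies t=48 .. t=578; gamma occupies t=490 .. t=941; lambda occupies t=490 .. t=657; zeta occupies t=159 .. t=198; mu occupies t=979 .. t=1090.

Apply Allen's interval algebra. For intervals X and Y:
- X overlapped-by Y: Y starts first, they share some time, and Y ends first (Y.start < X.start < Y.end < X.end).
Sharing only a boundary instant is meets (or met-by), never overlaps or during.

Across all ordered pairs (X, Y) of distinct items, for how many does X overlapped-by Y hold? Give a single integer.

Checking all 110 ordered pairs for relation 'overlapped-by'; matching pairs in alphabetical order:
(alpha, delta): alpha overlapped-by delta ✓
(alpha, gamma): alpha overlapped-by gamma ✓
(alpha, kappa): alpha overlapped-by kappa ✓
(alpha, lambda): alpha overlapped-by lambda ✓
(delta, eta): delta overlapped-by eta ✓
(epsilon, gamma): epsilon overlapped-by gamma ✓
(gamma, delta): gamma overlapped-by delta ✓
(gamma, eta): gamma overlapped-by eta ✓
(kappa, delta): kappa overlapped-by delta ✓
(kappa, eta): kappa overlapped-by eta ✓
(kappa, gamma): kappa overlapped-by gamma ✓
(kappa, lambda): kappa overlapped-by lambda ✓
(lambda, delta): lambda overlapped-by delta ✓
(lambda, eta): lambda overlapped-by eta ✓
(theta, gamma): theta overlapped-by gamma ✓
Count: 15.

15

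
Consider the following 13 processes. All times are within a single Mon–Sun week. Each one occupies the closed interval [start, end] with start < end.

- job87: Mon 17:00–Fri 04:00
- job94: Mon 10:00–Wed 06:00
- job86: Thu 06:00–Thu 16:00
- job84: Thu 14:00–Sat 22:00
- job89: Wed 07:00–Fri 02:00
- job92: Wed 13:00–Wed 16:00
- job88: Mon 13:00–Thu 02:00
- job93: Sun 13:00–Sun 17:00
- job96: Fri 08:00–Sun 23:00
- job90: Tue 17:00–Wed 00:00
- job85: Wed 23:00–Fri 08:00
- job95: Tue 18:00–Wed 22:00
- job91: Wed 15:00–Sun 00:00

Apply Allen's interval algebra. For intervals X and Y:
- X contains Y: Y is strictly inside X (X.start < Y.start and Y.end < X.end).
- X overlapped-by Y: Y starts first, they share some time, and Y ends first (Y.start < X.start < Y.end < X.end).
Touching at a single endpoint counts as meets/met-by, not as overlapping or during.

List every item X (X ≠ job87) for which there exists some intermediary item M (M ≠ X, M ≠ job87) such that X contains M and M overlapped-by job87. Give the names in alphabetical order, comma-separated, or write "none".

Target job87 = [Mon 17:00, Fri 04:00].
Intermediaries M with M overlapped-by job87: job84, job85, job91.
Via job84 — items with X contains job84: job91.
Via job85 — items with X contains job85: job91.
Via job91 — items with X contains job91: none.
Union: job91.

job91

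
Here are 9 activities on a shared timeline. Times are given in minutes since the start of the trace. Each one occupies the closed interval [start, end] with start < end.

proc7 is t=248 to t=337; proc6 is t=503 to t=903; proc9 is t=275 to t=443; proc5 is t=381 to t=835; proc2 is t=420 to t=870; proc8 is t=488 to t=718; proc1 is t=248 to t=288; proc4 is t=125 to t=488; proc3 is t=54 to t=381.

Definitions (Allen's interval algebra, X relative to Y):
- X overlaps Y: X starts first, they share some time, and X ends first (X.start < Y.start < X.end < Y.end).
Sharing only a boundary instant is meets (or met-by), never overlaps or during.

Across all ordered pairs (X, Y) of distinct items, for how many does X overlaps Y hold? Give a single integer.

Checking all 72 ordered pairs for relation 'overlaps'; matching pairs in alphabetical order:
(proc1, proc9): proc1 overlaps proc9 ✓
(proc2, proc6): proc2 overlaps proc6 ✓
(proc3, proc4): proc3 overlaps proc4 ✓
(proc3, proc9): proc3 overlaps proc9 ✓
(proc4, proc2): proc4 overlaps proc2 ✓
(proc4, proc5): proc4 overlaps proc5 ✓
(proc5, proc2): proc5 overlaps proc2 ✓
(proc5, proc6): proc5 overlaps proc6 ✓
(proc7, proc9): proc7 overlaps proc9 ✓
(proc8, proc6): proc8 overlaps proc6 ✓
(proc9, proc2): proc9 overlaps proc2 ✓
(proc9, proc5): proc9 overlaps proc5 ✓
Count: 12.

12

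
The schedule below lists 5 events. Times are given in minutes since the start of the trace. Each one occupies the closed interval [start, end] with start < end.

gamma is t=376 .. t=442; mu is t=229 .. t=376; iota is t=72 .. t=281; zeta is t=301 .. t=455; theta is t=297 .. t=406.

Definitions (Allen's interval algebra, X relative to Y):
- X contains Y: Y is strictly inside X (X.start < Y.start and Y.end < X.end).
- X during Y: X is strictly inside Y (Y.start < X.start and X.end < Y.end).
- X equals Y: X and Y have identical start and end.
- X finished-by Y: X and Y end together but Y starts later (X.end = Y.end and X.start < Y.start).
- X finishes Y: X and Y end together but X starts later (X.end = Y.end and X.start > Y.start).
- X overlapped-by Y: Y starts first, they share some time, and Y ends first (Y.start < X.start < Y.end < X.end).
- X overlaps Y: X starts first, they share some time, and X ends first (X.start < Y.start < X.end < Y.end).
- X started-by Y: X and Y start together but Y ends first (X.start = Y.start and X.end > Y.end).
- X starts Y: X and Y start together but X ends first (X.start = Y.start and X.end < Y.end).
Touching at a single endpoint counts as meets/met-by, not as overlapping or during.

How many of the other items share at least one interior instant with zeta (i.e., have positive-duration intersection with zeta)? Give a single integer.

Target zeta = [t=301, t=455].
gamma [t=376, t=442] → during → counts.
iota [t=72, t=281] → before → no.
mu [t=229, t=376] → overlaps → counts.
theta [t=297, t=406] → overlaps → counts.
Total: 3.

3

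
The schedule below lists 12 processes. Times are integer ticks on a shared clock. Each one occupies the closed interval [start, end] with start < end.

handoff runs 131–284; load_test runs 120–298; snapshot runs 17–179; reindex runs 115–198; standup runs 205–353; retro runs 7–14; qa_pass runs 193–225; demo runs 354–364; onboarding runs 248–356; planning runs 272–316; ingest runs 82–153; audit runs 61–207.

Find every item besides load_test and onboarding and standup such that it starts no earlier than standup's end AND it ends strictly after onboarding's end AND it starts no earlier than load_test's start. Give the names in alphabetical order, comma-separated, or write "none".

demo

Conditions: its start is no earlier than standup's end (X.start >= 353) AND its end is strictly after onboarding's end (X.end > 356) AND its start is no earlier than load_test's start (X.start >= 120).
audit: start 61 >= 353? ✗; end 207 > 356? ✗; start 61 >= 120? ✗ → no.
demo: start 354 >= 353? ✓; end 364 > 356? ✓; start 354 >= 120? ✓ → yes.
handoff: start 131 >= 353? ✗; end 284 > 356? ✗; start 131 >= 120? ✓ → no.
ingest: start 82 >= 353? ✗; end 153 > 356? ✗; start 82 >= 120? ✗ → no.
planning: start 272 >= 353? ✗; end 316 > 356? ✗; start 272 >= 120? ✓ → no.
qa_pass: start 193 >= 353? ✗; end 225 > 356? ✗; start 193 >= 120? ✓ → no.
reindex: start 115 >= 353? ✗; end 198 > 356? ✗; start 115 >= 120? ✗ → no.
retro: start 7 >= 353? ✗; end 14 > 356? ✗; start 7 >= 120? ✗ → no.
snapshot: start 17 >= 353? ✗; end 179 > 356? ✗; start 17 >= 120? ✗ → no.
Result: demo.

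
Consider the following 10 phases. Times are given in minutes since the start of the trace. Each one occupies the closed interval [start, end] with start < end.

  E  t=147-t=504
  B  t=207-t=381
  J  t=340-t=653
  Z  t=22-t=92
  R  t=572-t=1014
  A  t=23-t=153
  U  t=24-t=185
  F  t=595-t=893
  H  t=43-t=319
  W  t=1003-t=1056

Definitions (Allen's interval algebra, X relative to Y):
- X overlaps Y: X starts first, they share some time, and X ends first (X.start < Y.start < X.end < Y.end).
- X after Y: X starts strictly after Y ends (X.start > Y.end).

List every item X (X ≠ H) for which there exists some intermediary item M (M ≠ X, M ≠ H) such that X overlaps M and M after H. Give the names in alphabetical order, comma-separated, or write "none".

Target H = [t=43, t=319].
Intermediaries M with M after H: F, J, R, W.
Via F — items with X overlaps F: J.
Via J — items with X overlaps J: B, E.
Via R — items with X overlaps R: J.
Via W — items with X overlaps W: R.
Union: B, E, J, R.

B, E, J, R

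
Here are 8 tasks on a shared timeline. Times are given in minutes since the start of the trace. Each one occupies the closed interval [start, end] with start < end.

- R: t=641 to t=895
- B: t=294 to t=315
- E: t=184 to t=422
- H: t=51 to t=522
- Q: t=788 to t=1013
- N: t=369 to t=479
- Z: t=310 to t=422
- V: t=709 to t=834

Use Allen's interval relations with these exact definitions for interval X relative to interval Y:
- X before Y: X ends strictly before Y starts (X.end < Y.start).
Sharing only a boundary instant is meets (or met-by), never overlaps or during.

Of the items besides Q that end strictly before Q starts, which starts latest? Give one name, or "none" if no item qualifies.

N

Target Q = [t=788, t=1013].
B [t=294, t=315] → before → candidate.
E [t=184, t=422] → before → candidate.
H [t=51, t=522] → before → candidate.
N [t=369, t=479] → before → candidate.
R [t=641, t=895] → overlaps → excluded.
V [t=709, t=834] → overlaps → excluded.
Z [t=310, t=422] → before → candidate.
Among candidates, latest start is t=369 → N.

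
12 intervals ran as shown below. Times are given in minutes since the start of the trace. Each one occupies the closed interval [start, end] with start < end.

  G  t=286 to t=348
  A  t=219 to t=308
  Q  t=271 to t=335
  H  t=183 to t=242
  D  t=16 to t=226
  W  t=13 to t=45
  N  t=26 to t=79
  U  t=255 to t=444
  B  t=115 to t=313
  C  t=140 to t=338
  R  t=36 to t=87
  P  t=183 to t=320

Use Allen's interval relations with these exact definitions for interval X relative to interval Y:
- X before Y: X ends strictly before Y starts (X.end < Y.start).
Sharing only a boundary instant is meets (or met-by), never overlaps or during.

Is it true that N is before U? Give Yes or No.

N = [t=26, t=79], U = [t=255, t=444].
Actual relation of N to U: before.
Asked whether 'before' holds → Yes.

Yes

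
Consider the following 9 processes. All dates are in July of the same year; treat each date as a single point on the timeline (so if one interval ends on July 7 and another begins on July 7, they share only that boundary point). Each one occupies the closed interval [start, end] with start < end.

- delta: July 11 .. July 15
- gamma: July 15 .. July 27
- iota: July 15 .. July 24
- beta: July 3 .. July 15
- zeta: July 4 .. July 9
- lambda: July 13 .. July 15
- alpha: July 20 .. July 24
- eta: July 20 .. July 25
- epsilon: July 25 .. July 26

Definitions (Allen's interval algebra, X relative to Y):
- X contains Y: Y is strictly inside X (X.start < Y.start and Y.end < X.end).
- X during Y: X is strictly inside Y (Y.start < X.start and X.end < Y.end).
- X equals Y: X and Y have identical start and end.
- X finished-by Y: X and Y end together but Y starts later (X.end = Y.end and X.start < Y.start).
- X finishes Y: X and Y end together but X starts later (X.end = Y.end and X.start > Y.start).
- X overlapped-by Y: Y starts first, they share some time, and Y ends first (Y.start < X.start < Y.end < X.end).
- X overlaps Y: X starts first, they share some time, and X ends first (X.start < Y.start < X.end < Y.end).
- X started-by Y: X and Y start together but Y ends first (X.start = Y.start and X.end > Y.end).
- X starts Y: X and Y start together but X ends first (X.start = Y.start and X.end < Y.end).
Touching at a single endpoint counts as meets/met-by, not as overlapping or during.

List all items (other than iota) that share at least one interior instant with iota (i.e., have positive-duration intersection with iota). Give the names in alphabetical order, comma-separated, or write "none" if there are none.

alpha, eta, gamma

Target iota = [July 15, July 24].
alpha [July 20, July 24] → finishes → yes.
beta [July 3, July 15] → meets → no.
delta [July 11, July 15] → meets → no.
epsilon [July 25, July 26] → after → no.
eta [July 20, July 25] → overlapped-by → yes.
gamma [July 15, July 27] → started-by → yes.
lambda [July 13, July 15] → meets → no.
zeta [July 4, July 9] → before → no.
Result: alpha, eta, gamma.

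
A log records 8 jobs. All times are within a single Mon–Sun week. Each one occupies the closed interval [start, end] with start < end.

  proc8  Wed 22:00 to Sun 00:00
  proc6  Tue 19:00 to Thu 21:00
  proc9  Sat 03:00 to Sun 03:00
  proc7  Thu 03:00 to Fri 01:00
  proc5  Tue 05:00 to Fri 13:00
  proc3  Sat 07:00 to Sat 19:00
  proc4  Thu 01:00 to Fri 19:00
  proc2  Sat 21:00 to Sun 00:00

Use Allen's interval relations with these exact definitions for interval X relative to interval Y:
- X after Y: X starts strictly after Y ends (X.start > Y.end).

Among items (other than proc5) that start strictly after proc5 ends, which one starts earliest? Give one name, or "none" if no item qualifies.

proc9

Target proc5 = [Tue 05:00, Fri 13:00].
proc2 [Sat 21:00, Sun 00:00] → after → candidate.
proc3 [Sat 07:00, Sat 19:00] → after → candidate.
proc4 [Thu 01:00, Fri 19:00] → overlapped-by → excluded.
proc6 [Tue 19:00, Thu 21:00] → during → excluded.
proc7 [Thu 03:00, Fri 01:00] → during → excluded.
proc8 [Wed 22:00, Sun 00:00] → overlapped-by → excluded.
proc9 [Sat 03:00, Sun 03:00] → after → candidate.
Among candidates, earliest start is Sat 03:00 → proc9.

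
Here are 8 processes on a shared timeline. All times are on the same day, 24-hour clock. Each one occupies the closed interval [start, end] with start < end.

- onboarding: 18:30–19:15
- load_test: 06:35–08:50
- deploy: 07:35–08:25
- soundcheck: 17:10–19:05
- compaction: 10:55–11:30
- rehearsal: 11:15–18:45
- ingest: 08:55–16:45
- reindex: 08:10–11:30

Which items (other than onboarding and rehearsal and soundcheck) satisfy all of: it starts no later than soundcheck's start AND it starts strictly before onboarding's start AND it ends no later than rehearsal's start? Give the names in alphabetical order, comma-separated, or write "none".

deploy, load_test

Conditions: its start is no later than soundcheck's start (X.start <= 17:10) AND its start is strictly before onboarding's start (X.start < 18:30) AND its end is no later than rehearsal's start (X.end <= 11:15).
compaction: start 10:55 <= 17:10? ✓; start 10:55 < 18:30? ✓; end 11:30 <= 11:15? ✗ → no.
deploy: start 07:35 <= 17:10? ✓; start 07:35 < 18:30? ✓; end 08:25 <= 11:15? ✓ → yes.
ingest: start 08:55 <= 17:10? ✓; start 08:55 < 18:30? ✓; end 16:45 <= 11:15? ✗ → no.
load_test: start 06:35 <= 17:10? ✓; start 06:35 < 18:30? ✓; end 08:50 <= 11:15? ✓ → yes.
reindex: start 08:10 <= 17:10? ✓; start 08:10 < 18:30? ✓; end 11:30 <= 11:15? ✗ → no.
Result: deploy, load_test.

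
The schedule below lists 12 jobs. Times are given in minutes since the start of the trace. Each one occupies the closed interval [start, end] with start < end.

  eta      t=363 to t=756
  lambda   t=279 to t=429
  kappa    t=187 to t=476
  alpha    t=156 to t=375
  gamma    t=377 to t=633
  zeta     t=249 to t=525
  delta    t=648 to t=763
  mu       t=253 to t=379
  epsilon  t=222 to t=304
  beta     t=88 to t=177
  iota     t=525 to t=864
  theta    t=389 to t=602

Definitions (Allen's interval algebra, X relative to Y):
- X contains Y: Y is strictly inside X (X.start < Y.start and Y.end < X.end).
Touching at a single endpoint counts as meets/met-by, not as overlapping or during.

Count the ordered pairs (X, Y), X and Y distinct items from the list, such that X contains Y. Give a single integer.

Checking all 132 ordered pairs for relation 'contains'; matching pairs in alphabetical order:
(alpha, epsilon): alpha contains epsilon ✓
(eta, gamma): eta contains gamma ✓
(eta, theta): eta contains theta ✓
(gamma, theta): gamma contains theta ✓
(iota, delta): iota contains delta ✓
(kappa, epsilon): kappa contains epsilon ✓
(kappa, lambda): kappa contains lambda ✓
(kappa, mu): kappa contains mu ✓
(zeta, lambda): zeta contains lambda ✓
(zeta, mu): zeta contains mu ✓
Count: 10.

10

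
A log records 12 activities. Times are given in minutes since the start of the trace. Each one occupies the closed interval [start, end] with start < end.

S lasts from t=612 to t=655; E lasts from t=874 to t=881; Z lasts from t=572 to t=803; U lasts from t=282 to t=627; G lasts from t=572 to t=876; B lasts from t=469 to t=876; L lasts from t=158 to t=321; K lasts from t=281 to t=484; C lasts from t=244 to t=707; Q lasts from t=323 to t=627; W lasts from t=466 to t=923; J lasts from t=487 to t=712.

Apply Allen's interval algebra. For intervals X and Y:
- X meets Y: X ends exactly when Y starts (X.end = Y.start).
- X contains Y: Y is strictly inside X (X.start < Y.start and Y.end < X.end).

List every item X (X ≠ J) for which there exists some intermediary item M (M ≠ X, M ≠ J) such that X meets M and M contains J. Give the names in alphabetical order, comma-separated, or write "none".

Target J = [t=487, t=712].
Intermediaries M with M contains J: B, W.
Via B — items with X meets B: none.
Via W — items with X meets W: none.
Union: none.

none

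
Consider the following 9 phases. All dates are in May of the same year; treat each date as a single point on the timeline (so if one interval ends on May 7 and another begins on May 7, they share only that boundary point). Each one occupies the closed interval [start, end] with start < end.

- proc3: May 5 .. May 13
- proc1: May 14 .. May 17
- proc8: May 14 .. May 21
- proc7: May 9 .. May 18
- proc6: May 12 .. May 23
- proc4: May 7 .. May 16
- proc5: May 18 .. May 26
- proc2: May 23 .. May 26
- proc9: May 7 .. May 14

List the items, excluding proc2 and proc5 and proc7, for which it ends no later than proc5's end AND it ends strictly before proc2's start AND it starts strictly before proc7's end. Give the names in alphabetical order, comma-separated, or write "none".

Conditions: its end is no later than proc5's end (X.end <= May 26) AND its end is strictly before proc2's start (X.end < May 23) AND its start is strictly before proc7's end (X.start < May 18).
proc1: end May 17 <= May 26? ✓; end May 17 < May 23? ✓; start May 14 < May 18? ✓ → yes.
proc3: end May 13 <= May 26? ✓; end May 13 < May 23? ✓; start May 5 < May 18? ✓ → yes.
proc4: end May 16 <= May 26? ✓; end May 16 < May 23? ✓; start May 7 < May 18? ✓ → yes.
proc6: end May 23 <= May 26? ✓; end May 23 < May 23? ✗; start May 12 < May 18? ✓ → no.
proc8: end May 21 <= May 26? ✓; end May 21 < May 23? ✓; start May 14 < May 18? ✓ → yes.
proc9: end May 14 <= May 26? ✓; end May 14 < May 23? ✓; start May 7 < May 18? ✓ → yes.
Result: proc1, proc3, proc4, proc8, proc9.

proc1, proc3, proc4, proc8, proc9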